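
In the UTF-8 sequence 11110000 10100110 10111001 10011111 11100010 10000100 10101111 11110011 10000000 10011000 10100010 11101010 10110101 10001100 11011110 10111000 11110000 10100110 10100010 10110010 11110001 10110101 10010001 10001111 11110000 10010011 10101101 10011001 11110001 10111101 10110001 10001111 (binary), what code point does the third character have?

Offset 0: leading byte 0xF0 = 11110000 → 4-byte char #1 = F0 A6 B9 9F.
Offset 4: leading byte 0xE2 = 11100010 → 3-byte char #2 = E2 84 AF.
Offset 7: leading byte 0xF3 = 11110011 → 4-byte char #3 = F3 80 98 A2.
Leading byte 0xF3 = 11110011 matches 11110xxx → 4-byte sequence.
Byte 1: 0xF3 = 11110011, payload 011 (3 bits).
Byte 2: 0x80 = 10000000 (10xxxxxx ✓), payload 000000.
Byte 3: 0x98 = 10011000 (10xxxxxx ✓), payload 011000.
Byte 4: 0xA2 = 10100010 (10xxxxxx ✓), payload 100010.
Concatenate: 011000000011000100010 = 0xC0622 (21 bits → U+C0622).

U+C0622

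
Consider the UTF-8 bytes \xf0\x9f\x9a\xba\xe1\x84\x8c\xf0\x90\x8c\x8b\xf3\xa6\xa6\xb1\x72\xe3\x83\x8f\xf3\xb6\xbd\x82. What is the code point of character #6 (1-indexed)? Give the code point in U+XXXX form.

Offset 0: leading byte 0xF0 = 11110000 → 4-byte char #1 = F0 9F 9A BA.
Offset 4: leading byte 0xE1 = 11100001 → 3-byte char #2 = E1 84 8C.
Offset 7: leading byte 0xF0 = 11110000 → 4-byte char #3 = F0 90 8C 8B.
Offset 11: leading byte 0xF3 = 11110011 → 4-byte char #4 = F3 A6 A6 B1.
Offset 15: leading byte 0x72 = 01110010 → 1-byte char #5 = 72.
Offset 16: leading byte 0xE3 = 11100011 → 3-byte char #6 = E3 83 8F.
Leading byte 0xE3 = 11100011 matches 1110xxxx → 3-byte sequence.
Byte 1: 0xE3 = 11100011, payload 0011 (4 bits).
Byte 2: 0x83 = 10000011 (10xxxxxx ✓), payload 000011.
Byte 3: 0x8F = 10001111 (10xxxxxx ✓), payload 001111.
Concatenate: 0011000011001111 = 0x30CF (16 bits → U+30CF).

U+30CF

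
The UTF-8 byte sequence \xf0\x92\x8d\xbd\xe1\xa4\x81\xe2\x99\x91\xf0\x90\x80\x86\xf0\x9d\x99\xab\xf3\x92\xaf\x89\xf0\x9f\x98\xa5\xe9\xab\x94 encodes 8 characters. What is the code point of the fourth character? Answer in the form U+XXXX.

Offset 0: leading byte 0xF0 = 11110000 → 4-byte char #1 = F0 92 8D BD.
Offset 4: leading byte 0xE1 = 11100001 → 3-byte char #2 = E1 A4 81.
Offset 7: leading byte 0xE2 = 11100010 → 3-byte char #3 = E2 99 91.
Offset 10: leading byte 0xF0 = 11110000 → 4-byte char #4 = F0 90 80 86.
Leading byte 0xF0 = 11110000 matches 11110xxx → 4-byte sequence.
Byte 1: 0xF0 = 11110000, payload 000 (3 bits).
Byte 2: 0x90 = 10010000 (10xxxxxx ✓), payload 010000.
Byte 3: 0x80 = 10000000 (10xxxxxx ✓), payload 000000.
Byte 4: 0x86 = 10000110 (10xxxxxx ✓), payload 000110.
Concatenate: 000010000000000000110 = 0x10006 (21 bits → U+10006).

U+10006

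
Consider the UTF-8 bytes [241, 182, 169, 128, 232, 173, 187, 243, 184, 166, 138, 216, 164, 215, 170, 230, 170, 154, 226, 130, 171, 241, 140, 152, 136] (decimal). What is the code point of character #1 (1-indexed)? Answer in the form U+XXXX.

Offset 0: leading byte 0xF1 = 11110001 → 4-byte char #1 = F1 B6 A9 80.
Leading byte 0xF1 = 11110001 matches 11110xxx → 4-byte sequence.
Byte 1: 0xF1 = 11110001, payload 001 (3 bits).
Byte 2: 0xB6 = 10110110 (10xxxxxx ✓), payload 110110.
Byte 3: 0xA9 = 10101001 (10xxxxxx ✓), payload 101001.
Byte 4: 0x80 = 10000000 (10xxxxxx ✓), payload 000000.
Concatenate: 001110110101001000000 = 0x76A40 (21 bits → U+76A40).

U+76A40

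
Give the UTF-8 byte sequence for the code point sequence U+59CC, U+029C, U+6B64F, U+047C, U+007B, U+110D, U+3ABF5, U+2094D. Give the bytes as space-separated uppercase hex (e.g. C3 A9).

U+59CC: 3-byte form → E5 A7 8C.
U+029C: 2-byte form → CA 9C.
U+6B64F: 4-byte form → F1 AB 99 8F.
U+047C: 2-byte form → D1 BC.
U+007B: 1-byte form → 7B.
U+110D: 3-byte form → E1 84 8D.
U+3ABF5: 4-byte form → F0 BA AF B5.
U+2094D: 4-byte form → F0 A0 A5 8D.
Concatenated (23 bytes): E5 A7 8C CA 9C F1 AB 99 8F D1 BC 7B E1 84 8D F0 BA AF B5 F0 A0 A5 8D.

E5 A7 8C CA 9C F1 AB 99 8F D1 BC 7B E1 84 8D F0 BA AF B5 F0 A0 A5 8D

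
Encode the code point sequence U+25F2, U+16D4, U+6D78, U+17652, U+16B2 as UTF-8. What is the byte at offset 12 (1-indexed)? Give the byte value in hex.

0x99

1-indexed offset 12 is 0-indexed offset 11.
U+25F2 → 3-byte form E2 97 B2 at offsets 0–2.
U+16D4 → 3-byte form E1 9B 94 at offsets 3–5.
U+6D78 → 3-byte form E6 B5 B8 at offsets 6–8.
U+17652 → 4-byte form F0 97 99 92 at offsets 9–12.
Offset 11 falls in char 4's range; it's byte 3 of F0 97 99 92 = 0x99.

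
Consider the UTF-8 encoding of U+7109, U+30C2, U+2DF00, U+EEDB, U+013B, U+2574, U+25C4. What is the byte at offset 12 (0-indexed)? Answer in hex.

U+7109 → 3-byte form E7 84 89 at offsets 0–2.
U+30C2 → 3-byte form E3 83 82 at offsets 3–5.
U+2DF00 → 4-byte form F0 AD BC 80 at offsets 6–9.
U+EEDB → 3-byte form EE BB 9B at offsets 10–12.
Offset 12 falls in char 4's range; it's byte 3 of EE BB 9B = 0x9B.

0x9B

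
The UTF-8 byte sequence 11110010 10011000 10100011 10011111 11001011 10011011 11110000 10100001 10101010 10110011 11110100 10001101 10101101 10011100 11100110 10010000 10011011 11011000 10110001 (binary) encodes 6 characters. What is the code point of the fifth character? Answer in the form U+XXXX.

Offset 0: leading byte 0xF2 = 11110010 → 4-byte char #1 = F2 98 A3 9F.
Offset 4: leading byte 0xCB = 11001011 → 2-byte char #2 = CB 9B.
Offset 6: leading byte 0xF0 = 11110000 → 4-byte char #3 = F0 A1 AA B3.
Offset 10: leading byte 0xF4 = 11110100 → 4-byte char #4 = F4 8D AD 9C.
Offset 14: leading byte 0xE6 = 11100110 → 3-byte char #5 = E6 90 9B.
Leading byte 0xE6 = 11100110 matches 1110xxxx → 3-byte sequence.
Byte 1: 0xE6 = 11100110, payload 0110 (4 bits).
Byte 2: 0x90 = 10010000 (10xxxxxx ✓), payload 010000.
Byte 3: 0x9B = 10011011 (10xxxxxx ✓), payload 011011.
Concatenate: 0110010000011011 = 0x641B (16 bits → U+641B).

U+641B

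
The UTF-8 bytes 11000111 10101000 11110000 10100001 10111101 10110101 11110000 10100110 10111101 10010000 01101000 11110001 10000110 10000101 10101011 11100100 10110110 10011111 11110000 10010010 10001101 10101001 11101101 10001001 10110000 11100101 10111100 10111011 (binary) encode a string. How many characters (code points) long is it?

9

Byte at offset 0: 0xC7 = 11000111 → 2-byte char (#1). Advance 2.
Byte at offset 2: 0xF0 = 11110000 → 4-byte char (#2). Advance 4.
Byte at offset 6: 0xF0 = 11110000 → 4-byte char (#3). Advance 4.
Byte at offset 10: 0x68 = 01101000 → 1-byte char (#4). Advance 1.
Byte at offset 11: 0xF1 = 11110001 → 4-byte char (#5). Advance 4.
Byte at offset 15: 0xE4 = 11100100 → 3-byte char (#6). Advance 3.
Byte at offset 18: 0xF0 = 11110000 → 4-byte char (#7). Advance 4.
Byte at offset 22: 0xED = 11101101 → 3-byte char (#8). Advance 3.
Byte at offset 25: 0xE5 = 11100101 → 3-byte char (#9). Advance 3.
Reached end at offset 28 after 9 code points.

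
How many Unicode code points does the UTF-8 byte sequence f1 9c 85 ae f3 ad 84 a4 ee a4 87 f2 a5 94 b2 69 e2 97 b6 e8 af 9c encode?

Byte at offset 0: 0xF1 = 11110001 → 4-byte char (#1). Advance 4.
Byte at offset 4: 0xF3 = 11110011 → 4-byte char (#2). Advance 4.
Byte at offset 8: 0xEE = 11101110 → 3-byte char (#3). Advance 3.
Byte at offset 11: 0xF2 = 11110010 → 4-byte char (#4). Advance 4.
Byte at offset 15: 0x69 = 01101001 → 1-byte char (#5). Advance 1.
Byte at offset 16: 0xE2 = 11100010 → 3-byte char (#6). Advance 3.
Byte at offset 19: 0xE8 = 11101000 → 3-byte char (#7). Advance 3.
Reached end at offset 22 after 7 code points.

7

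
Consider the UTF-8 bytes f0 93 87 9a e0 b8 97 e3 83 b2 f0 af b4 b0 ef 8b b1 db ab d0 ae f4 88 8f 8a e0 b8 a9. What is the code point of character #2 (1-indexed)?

Offset 0: leading byte 0xF0 = 11110000 → 4-byte char #1 = F0 93 87 9A.
Offset 4: leading byte 0xE0 = 11100000 → 3-byte char #2 = E0 B8 97.
Leading byte 0xE0 = 11100000 matches 1110xxxx → 3-byte sequence.
Byte 1: 0xE0 = 11100000, payload 0000 (4 bits).
Byte 2: 0xB8 = 10111000 (10xxxxxx ✓), payload 111000.
Byte 3: 0x97 = 10010111 (10xxxxxx ✓), payload 010111.
Concatenate: 0000111000010111 = 0xE17 (16 bits → U+0E17).

U+0E17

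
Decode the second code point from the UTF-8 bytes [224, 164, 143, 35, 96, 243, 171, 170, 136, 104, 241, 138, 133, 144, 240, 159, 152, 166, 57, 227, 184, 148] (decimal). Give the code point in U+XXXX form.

Offset 0: leading byte 0xE0 = 11100000 → 3-byte char #1 = E0 A4 8F.
Offset 3: leading byte 0x23 = 00100011 → 1-byte char #2 = 23.
Leading byte 0x23 = 00100011 matches 0xxxxxxx → 1-byte sequence.
Byte 1: 0x23 = 00100011, payload 0100011 (7 bits).
Concatenate: 0100011 = 0x23 (7 bits → U+0023).

U+0023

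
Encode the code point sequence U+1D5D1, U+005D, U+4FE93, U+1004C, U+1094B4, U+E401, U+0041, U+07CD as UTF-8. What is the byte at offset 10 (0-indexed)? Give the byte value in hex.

U+1D5D1 → 4-byte form F0 9D 97 91 at offsets 0–3.
U+005D → 1-byte form 5D at offsets 4–4.
U+4FE93 → 4-byte form F1 8F BA 93 at offsets 5–8.
U+1004C → 4-byte form F0 90 81 8C at offsets 9–12.
Offset 10 falls in char 4's range; it's byte 2 of F0 90 81 8C = 0x90.

0x90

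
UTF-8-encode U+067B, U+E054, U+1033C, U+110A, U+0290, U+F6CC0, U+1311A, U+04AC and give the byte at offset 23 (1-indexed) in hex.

0xD2

1-indexed offset 23 is 0-indexed offset 22.
U+067B → 2-byte form D9 BB at offsets 0–1.
U+E054 → 3-byte form EE 81 94 at offsets 2–4.
U+1033C → 4-byte form F0 90 8C BC at offsets 5–8.
U+110A → 3-byte form E1 84 8A at offsets 9–11.
U+0290 → 2-byte form CA 90 at offsets 12–13.
U+F6CC0 → 4-byte form F3 B6 B3 80 at offsets 14–17.
U+1311A → 4-byte form F0 93 84 9A at offsets 18–21.
U+04AC → 2-byte form D2 AC at offsets 22–23.
Offset 22 falls in char 8's range; it's byte 1 of D2 AC = 0xD2.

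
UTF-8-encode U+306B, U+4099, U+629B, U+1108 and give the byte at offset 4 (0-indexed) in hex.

0x82

U+306B → 3-byte form E3 81 AB at offsets 0–2.
U+4099 → 3-byte form E4 82 99 at offsets 3–5.
Offset 4 falls in char 2's range; it's byte 2 of E4 82 99 = 0x82.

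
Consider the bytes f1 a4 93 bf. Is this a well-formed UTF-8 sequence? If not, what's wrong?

valid

Leading byte 0xF1 = 11110001 → 4-byte form.
Continuation bytes 0xA4=10100100, 0x93=10010011, 0xBF=10111111 all match 10xxxxxx.
Decoded value 0x644FF is ≥ 0x10000 (shortest form) and not a surrogate.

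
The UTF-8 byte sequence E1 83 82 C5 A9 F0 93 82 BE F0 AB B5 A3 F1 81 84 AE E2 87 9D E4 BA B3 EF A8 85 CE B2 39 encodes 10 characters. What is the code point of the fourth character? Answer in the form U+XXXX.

Offset 0: leading byte 0xE1 = 11100001 → 3-byte char #1 = E1 83 82.
Offset 3: leading byte 0xC5 = 11000101 → 2-byte char #2 = C5 A9.
Offset 5: leading byte 0xF0 = 11110000 → 4-byte char #3 = F0 93 82 BE.
Offset 9: leading byte 0xF0 = 11110000 → 4-byte char #4 = F0 AB B5 A3.
Leading byte 0xF0 = 11110000 matches 11110xxx → 4-byte sequence.
Byte 1: 0xF0 = 11110000, payload 000 (3 bits).
Byte 2: 0xAB = 10101011 (10xxxxxx ✓), payload 101011.
Byte 3: 0xB5 = 10110101 (10xxxxxx ✓), payload 110101.
Byte 4: 0xA3 = 10100011 (10xxxxxx ✓), payload 100011.
Concatenate: 000101011110101100011 = 0x2BD63 (21 bits → U+2BD63).

U+2BD63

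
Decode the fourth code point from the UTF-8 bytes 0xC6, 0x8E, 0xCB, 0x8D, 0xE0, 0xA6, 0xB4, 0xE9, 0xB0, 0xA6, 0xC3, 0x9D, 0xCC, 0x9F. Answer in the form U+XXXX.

U+9C26

Offset 0: leading byte 0xC6 = 11000110 → 2-byte char #1 = C6 8E.
Offset 2: leading byte 0xCB = 11001011 → 2-byte char #2 = CB 8D.
Offset 4: leading byte 0xE0 = 11100000 → 3-byte char #3 = E0 A6 B4.
Offset 7: leading byte 0xE9 = 11101001 → 3-byte char #4 = E9 B0 A6.
Leading byte 0xE9 = 11101001 matches 1110xxxx → 3-byte sequence.
Byte 1: 0xE9 = 11101001, payload 1001 (4 bits).
Byte 2: 0xB0 = 10110000 (10xxxxxx ✓), payload 110000.
Byte 3: 0xA6 = 10100110 (10xxxxxx ✓), payload 100110.
Concatenate: 1001110000100110 = 0x9C26 (16 bits → U+9C26).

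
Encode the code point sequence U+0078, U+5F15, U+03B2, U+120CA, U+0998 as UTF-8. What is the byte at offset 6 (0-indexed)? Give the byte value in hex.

U+0078 → 1-byte form 78 at offsets 0–0.
U+5F15 → 3-byte form E5 BC 95 at offsets 1–3.
U+03B2 → 2-byte form CE B2 at offsets 4–5.
U+120CA → 4-byte form F0 92 83 8A at offsets 6–9.
Offset 6 falls in char 4's range; it's byte 1 of F0 92 83 8A = 0xF0.

0xF0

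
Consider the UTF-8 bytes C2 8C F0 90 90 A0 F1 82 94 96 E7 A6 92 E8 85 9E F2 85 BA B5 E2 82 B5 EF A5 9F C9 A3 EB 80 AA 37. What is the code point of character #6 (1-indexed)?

U+85EB5

Offset 0: leading byte 0xC2 = 11000010 → 2-byte char #1 = C2 8C.
Offset 2: leading byte 0xF0 = 11110000 → 4-byte char #2 = F0 90 90 A0.
Offset 6: leading byte 0xF1 = 11110001 → 4-byte char #3 = F1 82 94 96.
Offset 10: leading byte 0xE7 = 11100111 → 3-byte char #4 = E7 A6 92.
Offset 13: leading byte 0xE8 = 11101000 → 3-byte char #5 = E8 85 9E.
Offset 16: leading byte 0xF2 = 11110010 → 4-byte char #6 = F2 85 BA B5.
Leading byte 0xF2 = 11110010 matches 11110xxx → 4-byte sequence.
Byte 1: 0xF2 = 11110010, payload 010 (3 bits).
Byte 2: 0x85 = 10000101 (10xxxxxx ✓), payload 000101.
Byte 3: 0xBA = 10111010 (10xxxxxx ✓), payload 111010.
Byte 4: 0xB5 = 10110101 (10xxxxxx ✓), payload 110101.
Concatenate: 010000101111010110101 = 0x85EB5 (21 bits → U+85EB5).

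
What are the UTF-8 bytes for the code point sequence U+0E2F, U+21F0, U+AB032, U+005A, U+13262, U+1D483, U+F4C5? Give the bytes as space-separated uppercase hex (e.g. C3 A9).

E0 B8 AF E2 87 B0 F2 AB 80 B2 5A F0 93 89 A2 F0 9D 92 83 EF 93 85

U+0E2F: 3-byte form → E0 B8 AF.
U+21F0: 3-byte form → E2 87 B0.
U+AB032: 4-byte form → F2 AB 80 B2.
U+005A: 1-byte form → 5A.
U+13262: 4-byte form → F0 93 89 A2.
U+1D483: 4-byte form → F0 9D 92 83.
U+F4C5: 3-byte form → EF 93 85.
Concatenated (22 bytes): E0 B8 AF E2 87 B0 F2 AB 80 B2 5A F0 93 89 A2 F0 9D 92 83 EF 93 85.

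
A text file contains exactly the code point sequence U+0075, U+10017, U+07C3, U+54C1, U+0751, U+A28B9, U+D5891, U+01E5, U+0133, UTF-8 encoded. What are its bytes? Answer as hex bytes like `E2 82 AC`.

U+0075: 1-byte form → 75.
U+10017: 4-byte form → F0 90 80 97.
U+07C3: 2-byte form → DF 83.
U+54C1: 3-byte form → E5 93 81.
U+0751: 2-byte form → DD 91.
U+A28B9: 4-byte form → F2 A2 A2 B9.
U+D5891: 4-byte form → F3 95 A2 91.
U+01E5: 2-byte form → C7 A5.
U+0133: 2-byte form → C4 B3.
Concatenated (24 bytes): 75 F0 90 80 97 DF 83 E5 93 81 DD 91 F2 A2 A2 B9 F3 95 A2 91 C7 A5 C4 B3.

75 F0 90 80 97 DF 83 E5 93 81 DD 91 F2 A2 A2 B9 F3 95 A2 91 C7 A5 C4 B3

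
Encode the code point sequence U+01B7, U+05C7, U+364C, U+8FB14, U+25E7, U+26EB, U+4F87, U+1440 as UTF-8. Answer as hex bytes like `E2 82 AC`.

C6 B7 D7 87 E3 99 8C F2 8F AC 94 E2 97 A7 E2 9B AB E4 BE 87 E1 91 80

U+01B7: 2-byte form → C6 B7.
U+05C7: 2-byte form → D7 87.
U+364C: 3-byte form → E3 99 8C.
U+8FB14: 4-byte form → F2 8F AC 94.
U+25E7: 3-byte form → E2 97 A7.
U+26EB: 3-byte form → E2 9B AB.
U+4F87: 3-byte form → E4 BE 87.
U+1440: 3-byte form → E1 91 80.
Concatenated (23 bytes): C6 B7 D7 87 E3 99 8C F2 8F AC 94 E2 97 A7 E2 9B AB E4 BE 87 E1 91 80.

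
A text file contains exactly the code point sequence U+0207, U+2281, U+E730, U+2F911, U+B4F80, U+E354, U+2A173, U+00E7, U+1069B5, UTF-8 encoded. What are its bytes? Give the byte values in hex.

C8 87 E2 8A 81 EE 9C B0 F0 AF A4 91 F2 B4 BE 80 EE 8D 94 F0 AA 85 B3 C3 A7 F4 86 A6 B5

U+0207: 2-byte form → C8 87.
U+2281: 3-byte form → E2 8A 81.
U+E730: 3-byte form → EE 9C B0.
U+2F911: 4-byte form → F0 AF A4 91.
U+B4F80: 4-byte form → F2 B4 BE 80.
U+E354: 3-byte form → EE 8D 94.
U+2A173: 4-byte form → F0 AA 85 B3.
U+00E7: 2-byte form → C3 A7.
U+1069B5: 4-byte form → F4 86 A6 B5.
Concatenated (29 bytes): C8 87 E2 8A 81 EE 9C B0 F0 AF A4 91 F2 B4 BE 80 EE 8D 94 F0 AA 85 B3 C3 A7 F4 86 A6 B5.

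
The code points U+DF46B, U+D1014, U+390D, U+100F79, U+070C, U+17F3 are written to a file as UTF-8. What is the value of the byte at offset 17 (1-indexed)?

1-indexed offset 17 is 0-indexed offset 16.
U+DF46B → 4-byte form F3 9F 91 AB at offsets 0–3.
U+D1014 → 4-byte form F3 91 80 94 at offsets 4–7.
U+390D → 3-byte form E3 A4 8D at offsets 8–10.
U+100F79 → 4-byte form F4 80 BD B9 at offsets 11–14.
U+070C → 2-byte form DC 8C at offsets 15–16.
Offset 16 falls in char 5's range; it's byte 2 of DC 8C = 0x8C.

0x8C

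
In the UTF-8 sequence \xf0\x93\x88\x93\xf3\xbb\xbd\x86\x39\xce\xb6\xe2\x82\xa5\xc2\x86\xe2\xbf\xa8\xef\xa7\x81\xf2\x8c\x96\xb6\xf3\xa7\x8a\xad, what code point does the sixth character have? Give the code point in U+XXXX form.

Offset 0: leading byte 0xF0 = 11110000 → 4-byte char #1 = F0 93 88 93.
Offset 4: leading byte 0xF3 = 11110011 → 4-byte char #2 = F3 BB BD 86.
Offset 8: leading byte 0x39 = 00111001 → 1-byte char #3 = 39.
Offset 9: leading byte 0xCE = 11001110 → 2-byte char #4 = CE B6.
Offset 11: leading byte 0xE2 = 11100010 → 3-byte char #5 = E2 82 A5.
Offset 14: leading byte 0xC2 = 11000010 → 2-byte char #6 = C2 86.
Leading byte 0xC2 = 11000010 matches 110xxxxx → 2-byte sequence.
Byte 1: 0xC2 = 11000010, payload 00010 (5 bits).
Byte 2: 0x86 = 10000110 (10xxxxxx ✓), payload 000110.
Concatenate: 00010000110 = 0x86 (11 bits → U+0086).

U+0086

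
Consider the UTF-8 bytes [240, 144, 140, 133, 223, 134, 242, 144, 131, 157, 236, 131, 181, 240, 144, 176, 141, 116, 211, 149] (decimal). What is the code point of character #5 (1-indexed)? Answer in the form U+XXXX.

U+10C0D

Offset 0: leading byte 0xF0 = 11110000 → 4-byte char #1 = F0 90 8C 85.
Offset 4: leading byte 0xDF = 11011111 → 2-byte char #2 = DF 86.
Offset 6: leading byte 0xF2 = 11110010 → 4-byte char #3 = F2 90 83 9D.
Offset 10: leading byte 0xEC = 11101100 → 3-byte char #4 = EC 83 B5.
Offset 13: leading byte 0xF0 = 11110000 → 4-byte char #5 = F0 90 B0 8D.
Leading byte 0xF0 = 11110000 matches 11110xxx → 4-byte sequence.
Byte 1: 0xF0 = 11110000, payload 000 (3 bits).
Byte 2: 0x90 = 10010000 (10xxxxxx ✓), payload 010000.
Byte 3: 0xB0 = 10110000 (10xxxxxx ✓), payload 110000.
Byte 4: 0x8D = 10001101 (10xxxxxx ✓), payload 001101.
Concatenate: 000010000110000001101 = 0x10C0D (21 bits → U+10C0D).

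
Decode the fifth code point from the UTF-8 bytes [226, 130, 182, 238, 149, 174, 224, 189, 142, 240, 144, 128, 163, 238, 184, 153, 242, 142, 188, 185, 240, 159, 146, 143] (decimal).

Offset 0: leading byte 0xE2 = 11100010 → 3-byte char #1 = E2 82 B6.
Offset 3: leading byte 0xEE = 11101110 → 3-byte char #2 = EE 95 AE.
Offset 6: leading byte 0xE0 = 11100000 → 3-byte char #3 = E0 BD 8E.
Offset 9: leading byte 0xF0 = 11110000 → 4-byte char #4 = F0 90 80 A3.
Offset 13: leading byte 0xEE = 11101110 → 3-byte char #5 = EE B8 99.
Leading byte 0xEE = 11101110 matches 1110xxxx → 3-byte sequence.
Byte 1: 0xEE = 11101110, payload 1110 (4 bits).
Byte 2: 0xB8 = 10111000 (10xxxxxx ✓), payload 111000.
Byte 3: 0x99 = 10011001 (10xxxxxx ✓), payload 011001.
Concatenate: 1110111000011001 = 0xEE19 (16 bits → U+EE19).

U+EE19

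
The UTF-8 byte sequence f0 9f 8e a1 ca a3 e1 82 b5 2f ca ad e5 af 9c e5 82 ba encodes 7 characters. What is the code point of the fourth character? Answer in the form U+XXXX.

Offset 0: leading byte 0xF0 = 11110000 → 4-byte char #1 = F0 9F 8E A1.
Offset 4: leading byte 0xCA = 11001010 → 2-byte char #2 = CA A3.
Offset 6: leading byte 0xE1 = 11100001 → 3-byte char #3 = E1 82 B5.
Offset 9: leading byte 0x2F = 00101111 → 1-byte char #4 = 2F.
Leading byte 0x2F = 00101111 matches 0xxxxxxx → 1-byte sequence.
Byte 1: 0x2F = 00101111, payload 0101111 (7 bits).
Concatenate: 0101111 = 0x2F (7 bits → U+002F).

U+002F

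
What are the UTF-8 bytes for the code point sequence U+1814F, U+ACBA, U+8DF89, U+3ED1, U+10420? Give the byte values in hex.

F0 98 85 8F EA B2 BA F2 8D BE 89 E3 BB 91 F0 90 90 A0

U+1814F: 4-byte form → F0 98 85 8F.
U+ACBA: 3-byte form → EA B2 BA.
U+8DF89: 4-byte form → F2 8D BE 89.
U+3ED1: 3-byte form → E3 BB 91.
U+10420: 4-byte form → F0 90 90 A0.
Concatenated (18 bytes): F0 98 85 8F EA B2 BA F2 8D BE 89 E3 BB 91 F0 90 90 A0.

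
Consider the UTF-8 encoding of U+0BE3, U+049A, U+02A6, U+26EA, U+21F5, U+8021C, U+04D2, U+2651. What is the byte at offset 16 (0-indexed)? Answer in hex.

0x9C

U+0BE3 → 3-byte form E0 AF A3 at offsets 0–2.
U+049A → 2-byte form D2 9A at offsets 3–4.
U+02A6 → 2-byte form CA A6 at offsets 5–6.
U+26EA → 3-byte form E2 9B AA at offsets 7–9.
U+21F5 → 3-byte form E2 87 B5 at offsets 10–12.
U+8021C → 4-byte form F2 80 88 9C at offsets 13–16.
Offset 16 falls in char 6's range; it's byte 4 of F2 80 88 9C = 0x9C.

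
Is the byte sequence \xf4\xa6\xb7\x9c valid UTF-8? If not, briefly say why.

Leading byte 0xF4 = 11110100 → 4-byte form.
Payload = 0x126DDC, which exceeds U+10FFFF, the maximum Unicode code point. (Leading bytes F5–FF, or F4 followed by ≥ 0x90, are invalid.)

invalid (encodes a value above U+10FFFF)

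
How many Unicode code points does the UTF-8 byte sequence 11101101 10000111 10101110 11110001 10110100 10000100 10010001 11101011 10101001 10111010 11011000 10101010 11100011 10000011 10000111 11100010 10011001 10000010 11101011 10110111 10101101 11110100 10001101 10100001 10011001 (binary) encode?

Byte at offset 0: 0xED = 11101101 → 3-byte char (#1). Advance 3.
Byte at offset 3: 0xF1 = 11110001 → 4-byte char (#2). Advance 4.
Byte at offset 7: 0xEB = 11101011 → 3-byte char (#3). Advance 3.
Byte at offset 10: 0xD8 = 11011000 → 2-byte char (#4). Advance 2.
Byte at offset 12: 0xE3 = 11100011 → 3-byte char (#5). Advance 3.
Byte at offset 15: 0xE2 = 11100010 → 3-byte char (#6). Advance 3.
Byte at offset 18: 0xEB = 11101011 → 3-byte char (#7). Advance 3.
Byte at offset 21: 0xF4 = 11110100 → 4-byte char (#8). Advance 4.
Reached end at offset 25 after 8 code points.

8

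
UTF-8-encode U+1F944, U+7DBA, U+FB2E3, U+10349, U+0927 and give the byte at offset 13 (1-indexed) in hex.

1-indexed offset 13 is 0-indexed offset 12.
U+1F944 → 4-byte form F0 9F A5 84 at offsets 0–3.
U+7DBA → 3-byte form E7 B6 BA at offsets 4–6.
U+FB2E3 → 4-byte form F3 BB 8B A3 at offsets 7–10.
U+10349 → 4-byte form F0 90 8D 89 at offsets 11–14.
Offset 12 falls in char 4's range; it's byte 2 of F0 90 8D 89 = 0x90.

0x90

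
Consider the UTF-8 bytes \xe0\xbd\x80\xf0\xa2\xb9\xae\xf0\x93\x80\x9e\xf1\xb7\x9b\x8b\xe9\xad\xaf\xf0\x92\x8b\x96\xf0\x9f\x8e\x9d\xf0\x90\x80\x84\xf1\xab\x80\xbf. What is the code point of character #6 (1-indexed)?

Offset 0: leading byte 0xE0 = 11100000 → 3-byte char #1 = E0 BD 80.
Offset 3: leading byte 0xF0 = 11110000 → 4-byte char #2 = F0 A2 B9 AE.
Offset 7: leading byte 0xF0 = 11110000 → 4-byte char #3 = F0 93 80 9E.
Offset 11: leading byte 0xF1 = 11110001 → 4-byte char #4 = F1 B7 9B 8B.
Offset 15: leading byte 0xE9 = 11101001 → 3-byte char #5 = E9 AD AF.
Offset 18: leading byte 0xF0 = 11110000 → 4-byte char #6 = F0 92 8B 96.
Leading byte 0xF0 = 11110000 matches 11110xxx → 4-byte sequence.
Byte 1: 0xF0 = 11110000, payload 000 (3 bits).
Byte 2: 0x92 = 10010010 (10xxxxxx ✓), payload 010010.
Byte 3: 0x8B = 10001011 (10xxxxxx ✓), payload 001011.
Byte 4: 0x96 = 10010110 (10xxxxxx ✓), payload 010110.
Concatenate: 000010010001011010110 = 0x122D6 (21 bits → U+122D6).

U+122D6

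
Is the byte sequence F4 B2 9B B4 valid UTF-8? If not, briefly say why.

Leading byte 0xF4 = 11110100 → 4-byte form.
Payload = 0x1326F4, which exceeds U+10FFFF, the maximum Unicode code point. (Leading bytes F5–FF, or F4 followed by ≥ 0x90, are invalid.)

invalid (encodes a value above U+10FFFF)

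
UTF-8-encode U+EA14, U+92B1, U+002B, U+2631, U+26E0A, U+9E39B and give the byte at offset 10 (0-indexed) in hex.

0xF0

U+EA14 → 3-byte form EE A8 94 at offsets 0–2.
U+92B1 → 3-byte form E9 8A B1 at offsets 3–5.
U+002B → 1-byte form 2B at offsets 6–6.
U+2631 → 3-byte form E2 98 B1 at offsets 7–9.
U+26E0A → 4-byte form F0 A6 B8 8A at offsets 10–13.
Offset 10 falls in char 5's range; it's byte 1 of F0 A6 B8 8A = 0xF0.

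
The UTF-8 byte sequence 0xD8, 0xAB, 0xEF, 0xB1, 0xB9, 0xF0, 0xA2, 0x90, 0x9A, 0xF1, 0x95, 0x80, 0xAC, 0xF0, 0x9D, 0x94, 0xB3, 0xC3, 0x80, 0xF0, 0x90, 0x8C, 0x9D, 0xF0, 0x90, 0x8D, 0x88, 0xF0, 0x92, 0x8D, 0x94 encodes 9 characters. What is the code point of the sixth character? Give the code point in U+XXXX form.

Offset 0: leading byte 0xD8 = 11011000 → 2-byte char #1 = D8 AB.
Offset 2: leading byte 0xEF = 11101111 → 3-byte char #2 = EF B1 B9.
Offset 5: leading byte 0xF0 = 11110000 → 4-byte char #3 = F0 A2 90 9A.
Offset 9: leading byte 0xF1 = 11110001 → 4-byte char #4 = F1 95 80 AC.
Offset 13: leading byte 0xF0 = 11110000 → 4-byte char #5 = F0 9D 94 B3.
Offset 17: leading byte 0xC3 = 11000011 → 2-byte char #6 = C3 80.
Leading byte 0xC3 = 11000011 matches 110xxxxx → 2-byte sequence.
Byte 1: 0xC3 = 11000011, payload 00011 (5 bits).
Byte 2: 0x80 = 10000000 (10xxxxxx ✓), payload 000000.
Concatenate: 00011000000 = 0xC0 (11 bits → U+00C0).

U+00C0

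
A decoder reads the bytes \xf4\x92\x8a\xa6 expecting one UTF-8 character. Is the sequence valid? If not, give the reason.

Leading byte 0xF4 = 11110100 → 4-byte form.
Payload = 0x1122A6, which exceeds U+10FFFF, the maximum Unicode code point. (Leading bytes F5–FF, or F4 followed by ≥ 0x90, are invalid.)

invalid (encodes a value above U+10FFFF)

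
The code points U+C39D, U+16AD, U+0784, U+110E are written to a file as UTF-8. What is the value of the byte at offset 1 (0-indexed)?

U+C39D → 3-byte form EC 8E 9D at offsets 0–2.
Offset 1 falls in char 1's range; it's byte 2 of EC 8E 9D = 0x8E.

0x8E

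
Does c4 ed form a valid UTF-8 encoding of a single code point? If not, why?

invalid (non-continuation byte where continuation expected)

Leading byte 0xC4 = 11000100 → 2-byte form.
Byte 2 is 0xED = 11101101, which is not 10xxxxxx — expected a continuation byte.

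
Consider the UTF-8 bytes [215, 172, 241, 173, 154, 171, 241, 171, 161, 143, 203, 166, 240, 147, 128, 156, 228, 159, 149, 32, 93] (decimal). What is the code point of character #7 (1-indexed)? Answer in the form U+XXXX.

Offset 0: leading byte 0xD7 = 11010111 → 2-byte char #1 = D7 AC.
Offset 2: leading byte 0xF1 = 11110001 → 4-byte char #2 = F1 AD 9A AB.
Offset 6: leading byte 0xF1 = 11110001 → 4-byte char #3 = F1 AB A1 8F.
Offset 10: leading byte 0xCB = 11001011 → 2-byte char #4 = CB A6.
Offset 12: leading byte 0xF0 = 11110000 → 4-byte char #5 = F0 93 80 9C.
Offset 16: leading byte 0xE4 = 11100100 → 3-byte char #6 = E4 9F 95.
Offset 19: leading byte 0x20 = 00100000 → 1-byte char #7 = 20.
Leading byte 0x20 = 00100000 matches 0xxxxxxx → 1-byte sequence.
Byte 1: 0x20 = 00100000, payload 0100000 (7 bits).
Concatenate: 0100000 = 0x20 (7 bits → U+0020).

U+0020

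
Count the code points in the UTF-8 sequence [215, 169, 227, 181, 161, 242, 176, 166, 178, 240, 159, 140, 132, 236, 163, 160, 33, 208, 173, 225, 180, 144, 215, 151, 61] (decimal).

Byte at offset 0: 0xD7 = 11010111 → 2-byte char (#1). Advance 2.
Byte at offset 2: 0xE3 = 11100011 → 3-byte char (#2). Advance 3.
Byte at offset 5: 0xF2 = 11110010 → 4-byte char (#3). Advance 4.
Byte at offset 9: 0xF0 = 11110000 → 4-byte char (#4). Advance 4.
Byte at offset 13: 0xEC = 11101100 → 3-byte char (#5). Advance 3.
Byte at offset 16: 0x21 = 00100001 → 1-byte char (#6). Advance 1.
Byte at offset 17: 0xD0 = 11010000 → 2-byte char (#7). Advance 2.
Byte at offset 19: 0xE1 = 11100001 → 3-byte char (#8). Advance 3.
Byte at offset 22: 0xD7 = 11010111 → 2-byte char (#9). Advance 2.
Byte at offset 24: 0x3D = 00111101 → 1-byte char (#10). Advance 1.
Reached end at offset 25 after 10 code points.

10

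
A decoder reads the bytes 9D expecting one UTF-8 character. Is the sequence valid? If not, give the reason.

invalid (continuation byte with no leading byte)

Byte 0x9D = 10011101 has the form 10xxxxxx — a continuation byte — but there is no preceding leading byte.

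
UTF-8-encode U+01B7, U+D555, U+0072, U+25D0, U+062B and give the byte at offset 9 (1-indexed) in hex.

1-indexed offset 9 is 0-indexed offset 8.
U+01B7 → 2-byte form C6 B7 at offsets 0–1.
U+D555 → 3-byte form ED 95 95 at offsets 2–4.
U+0072 → 1-byte form 72 at offsets 5–5.
U+25D0 → 3-byte form E2 97 90 at offsets 6–8.
Offset 8 falls in char 4's range; it's byte 3 of E2 97 90 = 0x90.

0x90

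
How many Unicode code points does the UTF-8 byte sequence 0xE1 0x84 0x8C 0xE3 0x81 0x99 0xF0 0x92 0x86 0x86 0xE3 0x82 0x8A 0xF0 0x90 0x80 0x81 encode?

Byte at offset 0: 0xE1 = 11100001 → 3-byte char (#1). Advance 3.
Byte at offset 3: 0xE3 = 11100011 → 3-byte char (#2). Advance 3.
Byte at offset 6: 0xF0 = 11110000 → 4-byte char (#3). Advance 4.
Byte at offset 10: 0xE3 = 11100011 → 3-byte char (#4). Advance 3.
Byte at offset 13: 0xF0 = 11110000 → 4-byte char (#5). Advance 4.
Reached end at offset 17 after 5 code points.

5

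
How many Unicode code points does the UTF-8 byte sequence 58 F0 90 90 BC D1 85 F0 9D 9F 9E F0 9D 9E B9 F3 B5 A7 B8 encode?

6

Byte at offset 0: 0x58 = 01011000 → 1-byte char (#1). Advance 1.
Byte at offset 1: 0xF0 = 11110000 → 4-byte char (#2). Advance 4.
Byte at offset 5: 0xD1 = 11010001 → 2-byte char (#3). Advance 2.
Byte at offset 7: 0xF0 = 11110000 → 4-byte char (#4). Advance 4.
Byte at offset 11: 0xF0 = 11110000 → 4-byte char (#5). Advance 4.
Byte at offset 15: 0xF3 = 11110011 → 4-byte char (#6). Advance 4.
Reached end at offset 19 after 6 code points.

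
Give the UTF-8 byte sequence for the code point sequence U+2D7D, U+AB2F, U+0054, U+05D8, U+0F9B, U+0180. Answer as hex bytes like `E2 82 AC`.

E2 B5 BD EA AC AF 54 D7 98 E0 BE 9B C6 80

U+2D7D: 3-byte form → E2 B5 BD.
U+AB2F: 3-byte form → EA AC AF.
U+0054: 1-byte form → 54.
U+05D8: 2-byte form → D7 98.
U+0F9B: 3-byte form → E0 BE 9B.
U+0180: 2-byte form → C6 80.
Concatenated (14 bytes): E2 B5 BD EA AC AF 54 D7 98 E0 BE 9B C6 80.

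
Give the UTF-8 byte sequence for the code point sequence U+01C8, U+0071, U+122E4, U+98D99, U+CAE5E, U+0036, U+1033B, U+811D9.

U+01C8: 2-byte form → C7 88.
U+0071: 1-byte form → 71.
U+122E4: 4-byte form → F0 92 8B A4.
U+98D99: 4-byte form → F2 98 B6 99.
U+CAE5E: 4-byte form → F3 8A B9 9E.
U+0036: 1-byte form → 36.
U+1033B: 4-byte form → F0 90 8C BB.
U+811D9: 4-byte form → F2 81 87 99.
Concatenated (24 bytes): C7 88 71 F0 92 8B A4 F2 98 B6 99 F3 8A B9 9E 36 F0 90 8C BB F2 81 87 99.

C7 88 71 F0 92 8B A4 F2 98 B6 99 F3 8A B9 9E 36 F0 90 8C BB F2 81 87 99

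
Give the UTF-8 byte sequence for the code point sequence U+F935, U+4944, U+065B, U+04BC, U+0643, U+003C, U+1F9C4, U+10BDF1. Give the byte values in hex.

EF A4 B5 E4 A5 84 D9 9B D2 BC D9 83 3C F0 9F A7 84 F4 8B B7 B1

U+F935: 3-byte form → EF A4 B5.
U+4944: 3-byte form → E4 A5 84.
U+065B: 2-byte form → D9 9B.
U+04BC: 2-byte form → D2 BC.
U+0643: 2-byte form → D9 83.
U+003C: 1-byte form → 3C.
U+1F9C4: 4-byte form → F0 9F A7 84.
U+10BDF1: 4-byte form → F4 8B B7 B1.
Concatenated (21 bytes): EF A4 B5 E4 A5 84 D9 9B D2 BC D9 83 3C F0 9F A7 84 F4 8B B7 B1.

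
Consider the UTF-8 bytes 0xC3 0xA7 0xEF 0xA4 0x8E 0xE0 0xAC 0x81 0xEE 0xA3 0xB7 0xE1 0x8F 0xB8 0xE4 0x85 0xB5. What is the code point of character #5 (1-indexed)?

Offset 0: leading byte 0xC3 = 11000011 → 2-byte char #1 = C3 A7.
Offset 2: leading byte 0xEF = 11101111 → 3-byte char #2 = EF A4 8E.
Offset 5: leading byte 0xE0 = 11100000 → 3-byte char #3 = E0 AC 81.
Offset 8: leading byte 0xEE = 11101110 → 3-byte char #4 = EE A3 B7.
Offset 11: leading byte 0xE1 = 11100001 → 3-byte char #5 = E1 8F B8.
Leading byte 0xE1 = 11100001 matches 1110xxxx → 3-byte sequence.
Byte 1: 0xE1 = 11100001, payload 0001 (4 bits).
Byte 2: 0x8F = 10001111 (10xxxxxx ✓), payload 001111.
Byte 3: 0xB8 = 10111000 (10xxxxxx ✓), payload 111000.
Concatenate: 0001001111111000 = 0x13F8 (16 bits → U+13F8).

U+13F8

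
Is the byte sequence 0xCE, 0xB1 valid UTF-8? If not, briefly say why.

valid

Leading byte 0xCE = 11001110 → 2-byte form.
Continuation bytes 0xB1=10110001 all match 10xxxxxx.
Decoded value 0x3B1 is ≥ 0x80 (shortest form) and not a surrogate.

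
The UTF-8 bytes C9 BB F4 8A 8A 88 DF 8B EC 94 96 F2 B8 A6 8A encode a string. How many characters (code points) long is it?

5

Byte at offset 0: 0xC9 = 11001001 → 2-byte char (#1). Advance 2.
Byte at offset 2: 0xF4 = 11110100 → 4-byte char (#2). Advance 4.
Byte at offset 6: 0xDF = 11011111 → 2-byte char (#3). Advance 2.
Byte at offset 8: 0xEC = 11101100 → 3-byte char (#4). Advance 3.
Byte at offset 11: 0xF2 = 11110010 → 4-byte char (#5). Advance 4.
Reached end at offset 15 after 5 code points.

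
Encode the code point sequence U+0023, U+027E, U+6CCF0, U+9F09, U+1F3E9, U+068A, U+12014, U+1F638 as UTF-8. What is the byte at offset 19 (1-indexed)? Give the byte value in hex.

0x80

1-indexed offset 19 is 0-indexed offset 18.
U+0023 → 1-byte form 23 at offsets 0–0.
U+027E → 2-byte form C9 BE at offsets 1–2.
U+6CCF0 → 4-byte form F1 AC B3 B0 at offsets 3–6.
U+9F09 → 3-byte form E9 BC 89 at offsets 7–9.
U+1F3E9 → 4-byte form F0 9F 8F A9 at offsets 10–13.
U+068A → 2-byte form DA 8A at offsets 14–15.
U+12014 → 4-byte form F0 92 80 94 at offsets 16–19.
Offset 18 falls in char 7's range; it's byte 3 of F0 92 80 94 = 0x80.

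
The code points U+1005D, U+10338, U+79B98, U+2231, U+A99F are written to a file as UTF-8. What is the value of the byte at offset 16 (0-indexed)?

0xA6

U+1005D → 4-byte form F0 90 81 9D at offsets 0–3.
U+10338 → 4-byte form F0 90 8C B8 at offsets 4–7.
U+79B98 → 4-byte form F1 B9 AE 98 at offsets 8–11.
U+2231 → 3-byte form E2 88 B1 at offsets 12–14.
U+A99F → 3-byte form EA A6 9F at offsets 15–17.
Offset 16 falls in char 5's range; it's byte 2 of EA A6 9F = 0xA6.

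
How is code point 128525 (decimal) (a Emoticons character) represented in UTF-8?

F0 9F 98 8D

U+1F60D = 0x1F60D = 128525 decimal. In range U+10000–U+10FFFF → 4-byte form: 11110xxx 10xxxxxx 10xxxxxx 10xxxxxx.
Binary (21 bits): 000011111011000001101.
Split 3+6+6+6: 000 | 011111 | 011000 | 001101.
Byte 1: 11110000 = 0xF0.
Byte 2: 10011111 = 0x9F.
Byte 3: 10011000 = 0x98.
Byte 4: 10001101 = 0x8D.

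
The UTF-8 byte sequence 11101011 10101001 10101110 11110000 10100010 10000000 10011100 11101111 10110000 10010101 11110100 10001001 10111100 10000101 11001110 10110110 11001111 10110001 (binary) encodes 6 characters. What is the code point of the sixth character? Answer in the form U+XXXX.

Offset 0: leading byte 0xEB = 11101011 → 3-byte char #1 = EB A9 AE.
Offset 3: leading byte 0xF0 = 11110000 → 4-byte char #2 = F0 A2 80 9C.
Offset 7: leading byte 0xEF = 11101111 → 3-byte char #3 = EF B0 95.
Offset 10: leading byte 0xF4 = 11110100 → 4-byte char #4 = F4 89 BC 85.
Offset 14: leading byte 0xCE = 11001110 → 2-byte char #5 = CE B6.
Offset 16: leading byte 0xCF = 11001111 → 2-byte char #6 = CF B1.
Leading byte 0xCF = 11001111 matches 110xxxxx → 2-byte sequence.
Byte 1: 0xCF = 11001111, payload 01111 (5 bits).
Byte 2: 0xB1 = 10110001 (10xxxxxx ✓), payload 110001.
Concatenate: 01111110001 = 0x3F1 (11 bits → U+03F1).

U+03F1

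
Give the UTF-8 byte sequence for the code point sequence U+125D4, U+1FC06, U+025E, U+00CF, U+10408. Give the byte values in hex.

F0 92 97 94 F0 9F B0 86 C9 9E C3 8F F0 90 90 88

U+125D4: 4-byte form → F0 92 97 94.
U+1FC06: 4-byte form → F0 9F B0 86.
U+025E: 2-byte form → C9 9E.
U+00CF: 2-byte form → C3 8F.
U+10408: 4-byte form → F0 90 90 88.
Concatenated (16 bytes): F0 92 97 94 F0 9F B0 86 C9 9E C3 8F F0 90 90 88.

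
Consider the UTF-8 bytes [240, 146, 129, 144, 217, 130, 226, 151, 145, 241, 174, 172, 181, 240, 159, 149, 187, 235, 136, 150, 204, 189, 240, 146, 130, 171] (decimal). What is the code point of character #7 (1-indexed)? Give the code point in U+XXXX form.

Offset 0: leading byte 0xF0 = 11110000 → 4-byte char #1 = F0 92 81 90.
Offset 4: leading byte 0xD9 = 11011001 → 2-byte char #2 = D9 82.
Offset 6: leading byte 0xE2 = 11100010 → 3-byte char #3 = E2 97 91.
Offset 9: leading byte 0xF1 = 11110001 → 4-byte char #4 = F1 AE AC B5.
Offset 13: leading byte 0xF0 = 11110000 → 4-byte char #5 = F0 9F 95 BB.
Offset 17: leading byte 0xEB = 11101011 → 3-byte char #6 = EB 88 96.
Offset 20: leading byte 0xCC = 11001100 → 2-byte char #7 = CC BD.
Leading byte 0xCC = 11001100 matches 110xxxxx → 2-byte sequence.
Byte 1: 0xCC = 11001100, payload 01100 (5 bits).
Byte 2: 0xBD = 10111101 (10xxxxxx ✓), payload 111101.
Concatenate: 01100111101 = 0x33D (11 bits → U+033D).

U+033D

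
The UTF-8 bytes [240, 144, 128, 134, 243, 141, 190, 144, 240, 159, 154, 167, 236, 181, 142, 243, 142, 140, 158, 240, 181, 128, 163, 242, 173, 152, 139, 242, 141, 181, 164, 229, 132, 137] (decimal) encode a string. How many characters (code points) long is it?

Byte at offset 0: 0xF0 = 11110000 → 4-byte char (#1). Advance 4.
Byte at offset 4: 0xF3 = 11110011 → 4-byte char (#2). Advance 4.
Byte at offset 8: 0xF0 = 11110000 → 4-byte char (#3). Advance 4.
Byte at offset 12: 0xEC = 11101100 → 3-byte char (#4). Advance 3.
Byte at offset 15: 0xF3 = 11110011 → 4-byte char (#5). Advance 4.
Byte at offset 19: 0xF0 = 11110000 → 4-byte char (#6). Advance 4.
Byte at offset 23: 0xF2 = 11110010 → 4-byte char (#7). Advance 4.
Byte at offset 27: 0xF2 = 11110010 → 4-byte char (#8). Advance 4.
Byte at offset 31: 0xE5 = 11100101 → 3-byte char (#9). Advance 3.
Reached end at offset 34 after 9 code points.

9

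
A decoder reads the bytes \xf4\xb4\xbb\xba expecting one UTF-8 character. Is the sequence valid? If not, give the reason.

Leading byte 0xF4 = 11110100 → 4-byte form.
Payload = 0x134EFA, which exceeds U+10FFFF, the maximum Unicode code point. (Leading bytes F5–FF, or F4 followed by ≥ 0x90, are invalid.)

invalid (encodes a value above U+10FFFF)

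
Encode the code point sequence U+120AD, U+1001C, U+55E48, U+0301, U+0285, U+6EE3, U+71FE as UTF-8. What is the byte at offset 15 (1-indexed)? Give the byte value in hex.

0xCA

1-indexed offset 15 is 0-indexed offset 14.
U+120AD → 4-byte form F0 92 82 AD at offsets 0–3.
U+1001C → 4-byte form F0 90 80 9C at offsets 4–7.
U+55E48 → 4-byte form F1 95 B9 88 at offsets 8–11.
U+0301 → 2-byte form CC 81 at offsets 12–13.
U+0285 → 2-byte form CA 85 at offsets 14–15.
Offset 14 falls in char 5's range; it's byte 1 of CA 85 = 0xCA.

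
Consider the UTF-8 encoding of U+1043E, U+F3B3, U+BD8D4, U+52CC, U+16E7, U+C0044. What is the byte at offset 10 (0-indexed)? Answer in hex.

U+1043E → 4-byte form F0 90 90 BE at offsets 0–3.
U+F3B3 → 3-byte form EF 8E B3 at offsets 4–6.
U+BD8D4 → 4-byte form F2 BD A3 94 at offsets 7–10.
Offset 10 falls in char 3's range; it's byte 4 of F2 BD A3 94 = 0x94.

0x94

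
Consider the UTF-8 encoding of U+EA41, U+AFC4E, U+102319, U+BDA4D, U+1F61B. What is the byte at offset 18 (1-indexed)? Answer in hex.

0x98

1-indexed offset 18 is 0-indexed offset 17.
U+EA41 → 3-byte form EE A9 81 at offsets 0–2.
U+AFC4E → 4-byte form F2 AF B1 8E at offsets 3–6.
U+102319 → 4-byte form F4 82 8C 99 at offsets 7–10.
U+BDA4D → 4-byte form F2 BD A9 8D at offsets 11–14.
U+1F61B → 4-byte form F0 9F 98 9B at offsets 15–18.
Offset 17 falls in char 5's range; it's byte 3 of F0 9F 98 9B = 0x98.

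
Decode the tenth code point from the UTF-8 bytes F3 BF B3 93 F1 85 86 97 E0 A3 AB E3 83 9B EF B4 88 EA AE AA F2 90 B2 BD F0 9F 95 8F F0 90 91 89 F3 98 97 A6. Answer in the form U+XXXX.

Offset 0: leading byte 0xF3 = 11110011 → 4-byte char #1 = F3 BF B3 93.
Offset 4: leading byte 0xF1 = 11110001 → 4-byte char #2 = F1 85 86 97.
Offset 8: leading byte 0xE0 = 11100000 → 3-byte char #3 = E0 A3 AB.
Offset 11: leading byte 0xE3 = 11100011 → 3-byte char #4 = E3 83 9B.
Offset 14: leading byte 0xEF = 11101111 → 3-byte char #5 = EF B4 88.
Offset 17: leading byte 0xEA = 11101010 → 3-byte char #6 = EA AE AA.
Offset 20: leading byte 0xF2 = 11110010 → 4-byte char #7 = F2 90 B2 BD.
Offset 24: leading byte 0xF0 = 11110000 → 4-byte char #8 = F0 9F 95 8F.
Offset 28: leading byte 0xF0 = 11110000 → 4-byte char #9 = F0 90 91 89.
Offset 32: leading byte 0xF3 = 11110011 → 4-byte char #10 = F3 98 97 A6.
Leading byte 0xF3 = 11110011 matches 11110xxx → 4-byte sequence.
Byte 1: 0xF3 = 11110011, payload 011 (3 bits).
Byte 2: 0x98 = 10011000 (10xxxxxx ✓), payload 011000.
Byte 3: 0x97 = 10010111 (10xxxxxx ✓), payload 010111.
Byte 4: 0xA6 = 10100110 (10xxxxxx ✓), payload 100110.
Concatenate: 011011000010111100110 = 0xD85E6 (21 bits → U+D85E6).

U+D85E6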